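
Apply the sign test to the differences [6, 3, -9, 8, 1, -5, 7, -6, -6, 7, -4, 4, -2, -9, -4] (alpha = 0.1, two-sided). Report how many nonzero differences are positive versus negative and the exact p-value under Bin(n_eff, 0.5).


Step 1: Discard zero differences. Original n = 15; n_eff = number of nonzero differences = 15.
Nonzero differences (with sign): +6, +3, -9, +8, +1, -5, +7, -6, -6, +7, -4, +4, -2, -9, -4
Step 2: Count signs: positive = 7, negative = 8.
Step 3: Under H0: P(positive) = 0.5, so the number of positives S ~ Bin(15, 0.5).
Step 4: Two-sided exact p-value = sum of Bin(15,0.5) probabilities at or below the observed probability = 1.000000.
Step 5: alpha = 0.1. fail to reject H0.

n_eff = 15, pos = 7, neg = 8, p = 1.000000, fail to reject H0.


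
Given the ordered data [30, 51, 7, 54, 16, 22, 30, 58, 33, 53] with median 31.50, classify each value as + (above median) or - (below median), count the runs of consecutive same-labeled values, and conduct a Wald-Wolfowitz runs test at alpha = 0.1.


Step 1: Compute median = 31.50; label A = above, B = below.
Labels in order: BABABBBAAA  (n_A = 5, n_B = 5)
Step 2: Count runs R = 6.
Step 3: Under H0 (random ordering), E[R] = 2*n_A*n_B/(n_A+n_B) + 1 = 2*5*5/10 + 1 = 6.0000.
        Var[R] = 2*n_A*n_B*(2*n_A*n_B - n_A - n_B) / ((n_A+n_B)^2 * (n_A+n_B-1)) = 2000/900 = 2.2222.
        SD[R] = 1.4907.
Step 4: R = E[R], so z = 0 with no continuity correction.
Step 5: Two-sided p-value via normal approximation = 2*(1 - Phi(|z|)) = 1.000000.
Step 6: alpha = 0.1. fail to reject H0.

R = 6, z = 0.0000, p = 1.000000, fail to reject H0.


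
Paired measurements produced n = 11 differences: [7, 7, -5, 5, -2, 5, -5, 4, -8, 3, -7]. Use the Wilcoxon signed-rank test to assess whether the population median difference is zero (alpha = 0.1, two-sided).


Step 1: Drop any zero differences (none here) and take |d_i|.
|d| = [7, 7, 5, 5, 2, 5, 5, 4, 8, 3, 7]
Step 2: Midrank |d_i| (ties get averaged ranks).
ranks: |7|->9, |7|->9, |5|->5.5, |5|->5.5, |2|->1, |5|->5.5, |5|->5.5, |4|->3, |8|->11, |3|->2, |7|->9
Step 3: Attach original signs; sum ranks with positive sign and with negative sign.
W+ = 9 + 9 + 5.5 + 5.5 + 3 + 2 = 34
W- = 5.5 + 1 + 5.5 + 11 + 9 = 32
(Check: W+ + W- = 66 should equal n(n+1)/2 = 66.)
Step 4: Test statistic W = min(W+, W-) = 32.
Step 5: Ties in |d|, so use the tie-corrected normal approximation.
        E[W] = n(n+1)/4 = 11*12/4 = 33.
        Tie groups: |d|=5 (t=4), |d|=7 (t=3); sum(t^3 - t) = 84.
        Var[W] = n(n+1)(2n+1)/24 - sum(t^3-t)/48 = 3036/24 - 84/48 = 124.75.
        z = (W - E[W]) / sqrt(Var[W]) = (32 - 33) / 11.1692 = -0.0895.
        Two-sided p = 2*Phi(z) = 0.928659.
Step 6: alpha = 0.1. fail to reject H0.

W+ = 34, W- = 32, W = min = 32, p = 0.928659, fail to reject H0.


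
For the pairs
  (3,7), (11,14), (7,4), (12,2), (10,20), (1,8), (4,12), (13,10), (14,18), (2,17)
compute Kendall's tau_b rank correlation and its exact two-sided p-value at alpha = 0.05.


Step 1: Enumerate the 45 unordered pairs (i,j) with i<j and classify each by sign(x_j-x_i) * sign(y_j-y_i).
  (1,2):dx=+8,dy=+7->C; (1,3):dx=+4,dy=-3->D; (1,4):dx=+9,dy=-5->D; (1,5):dx=+7,dy=+13->C
  (1,6):dx=-2,dy=+1->D; (1,7):dx=+1,dy=+5->C; (1,8):dx=+10,dy=+3->C; (1,9):dx=+11,dy=+11->C
  (1,10):dx=-1,dy=+10->D; (2,3):dx=-4,dy=-10->C; (2,4):dx=+1,dy=-12->D; (2,5):dx=-1,dy=+6->D
  (2,6):dx=-10,dy=-6->C; (2,7):dx=-7,dy=-2->C; (2,8):dx=+2,dy=-4->D; (2,9):dx=+3,dy=+4->C
  (2,10):dx=-9,dy=+3->D; (3,4):dx=+5,dy=-2->D; (3,5):dx=+3,dy=+16->C; (3,6):dx=-6,dy=+4->D
  (3,7):dx=-3,dy=+8->D; (3,8):dx=+6,dy=+6->C; (3,9):dx=+7,dy=+14->C; (3,10):dx=-5,dy=+13->D
  (4,5):dx=-2,dy=+18->D; (4,6):dx=-11,dy=+6->D; (4,7):dx=-8,dy=+10->D; (4,8):dx=+1,dy=+8->C
  (4,9):dx=+2,dy=+16->C; (4,10):dx=-10,dy=+15->D; (5,6):dx=-9,dy=-12->C; (5,7):dx=-6,dy=-8->C
  (5,8):dx=+3,dy=-10->D; (5,9):dx=+4,dy=-2->D; (5,10):dx=-8,dy=-3->C; (6,7):dx=+3,dy=+4->C
  (6,8):dx=+12,dy=+2->C; (6,9):dx=+13,dy=+10->C; (6,10):dx=+1,dy=+9->C; (7,8):dx=+9,dy=-2->D
  (7,9):dx=+10,dy=+6->C; (7,10):dx=-2,dy=+5->D; (8,9):dx=+1,dy=+8->C; (8,10):dx=-11,dy=+7->D
  (9,10):dx=-12,dy=-1->C
Step 2: C = 24, D = 21, total pairs = 45.
Step 3: tau = (C - D)/(n(n-1)/2) = (24 - 21)/45 = 0.066667.
Step 4: Exact two-sided p-value (enumerate n! = 3628800 permutations of y under H0): p = 0.861801.
Step 5: alpha = 0.05. fail to reject H0.

tau_b = 0.0667 (C=24, D=21), p = 0.861801, fail to reject H0.


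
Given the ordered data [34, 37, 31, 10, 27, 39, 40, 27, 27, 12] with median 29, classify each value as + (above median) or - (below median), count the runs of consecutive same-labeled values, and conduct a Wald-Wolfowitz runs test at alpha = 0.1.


Step 1: Compute median = 29; label A = above, B = below.
Labels in order: AAABBAABBB  (n_A = 5, n_B = 5)
Step 2: Count runs R = 4.
Step 3: Under H0 (random ordering), E[R] = 2*n_A*n_B/(n_A+n_B) + 1 = 2*5*5/10 + 1 = 6.0000.
        Var[R] = 2*n_A*n_B*(2*n_A*n_B - n_A - n_B) / ((n_A+n_B)^2 * (n_A+n_B-1)) = 2000/900 = 2.2222.
        SD[R] = 1.4907.
Step 4: Continuity-corrected z = (R + 0.5 - E[R]) / SD[R] = (4 + 0.5 - 6.0000) / 1.4907 = -1.0062.
Step 5: Two-sided p-value via normal approximation = 2*(1 - Phi(|z|)) = 0.314305.
Step 6: alpha = 0.1. fail to reject H0.

R = 4, z = -1.0062, p = 0.314305, fail to reject H0.


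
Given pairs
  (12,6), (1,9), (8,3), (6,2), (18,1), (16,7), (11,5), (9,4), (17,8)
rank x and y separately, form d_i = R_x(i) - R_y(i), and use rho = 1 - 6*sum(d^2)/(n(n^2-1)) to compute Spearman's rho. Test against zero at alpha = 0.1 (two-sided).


Step 1: Rank x and y separately (midranks; no ties here).
rank(x): 12->6, 1->1, 8->3, 6->2, 18->9, 16->7, 11->5, 9->4, 17->8
rank(y): 6->6, 9->9, 3->3, 2->2, 1->1, 7->7, 5->5, 4->4, 8->8
Step 2: d_i = R_x(i) - R_y(i); compute d_i^2.
  (6-6)^2=0, (1-9)^2=64, (3-3)^2=0, (2-2)^2=0, (9-1)^2=64, (7-7)^2=0, (5-5)^2=0, (4-4)^2=0, (8-8)^2=0
sum(d^2) = 128.
Step 3: rho = 1 - 6*128 / (9*(9^2 - 1)) = 1 - 768/720 = -0.066667.
Step 4: Under H0, t = rho * sqrt((n-2)/(1-rho^2)) = -0.1768 ~ t(7).
Step 5: Two-sided p-value from the t-distribution with 7 df = 0.864690.
Step 6: alpha = 0.1. fail to reject H0.

rho = -0.0667, p = 0.864690, fail to reject H0 at alpha = 0.1.


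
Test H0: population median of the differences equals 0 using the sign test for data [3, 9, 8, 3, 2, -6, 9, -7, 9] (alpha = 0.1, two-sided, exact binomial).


Step 1: Discard zero differences. Original n = 9; n_eff = number of nonzero differences = 9.
Nonzero differences (with sign): +3, +9, +8, +3, +2, -6, +9, -7, +9
Step 2: Count signs: positive = 7, negative = 2.
Step 3: Under H0: P(positive) = 0.5, so the number of positives S ~ Bin(9, 0.5).
Step 4: Two-sided exact p-value = sum of Bin(9,0.5) probabilities at or below the observed probability = 0.179688.
Step 5: alpha = 0.1. fail to reject H0.

n_eff = 9, pos = 7, neg = 2, p = 0.179688, fail to reject H0.


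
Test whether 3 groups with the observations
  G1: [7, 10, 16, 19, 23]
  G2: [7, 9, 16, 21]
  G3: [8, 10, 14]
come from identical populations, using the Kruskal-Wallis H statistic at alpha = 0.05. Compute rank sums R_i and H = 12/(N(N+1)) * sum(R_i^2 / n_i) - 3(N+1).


Step 1: Combine all N = 12 observations and assign midranks.
sorted (value, group, rank): (7,G1,1.5), (7,G2,1.5), (8,G3,3), (9,G2,4), (10,G1,5.5), (10,G3,5.5), (14,G3,7), (16,G1,8.5), (16,G2,8.5), (19,G1,10), (21,G2,11), (23,G1,12)
Step 2: Sum ranks within each group.
R_1 = 37.5 (n_1 = 5)
R_2 = 25 (n_2 = 4)
R_3 = 15.5 (n_3 = 3)
Step 3: H = 12/(N(N+1)) * sum(R_i^2/n_i) - 3(N+1)
     = 12/(12*13) * (37.5^2/5 + 25^2/4 + 15.5^2/3) - 3*13
     = 0.076923 * 517.583 - 39
     = 0.814103.
Step 4: Ties present; correction factor C = 1 - 18/(12^3 - 12) = 0.989510. Corrected H = 0.814103 / 0.989510 = 0.822733.
Step 5: Under H0, H ~ chi^2(2); p-value = 0.662744.
Step 6: alpha = 0.05. fail to reject H0.

H = 0.8227, df = 2, p = 0.662744, fail to reject H0.


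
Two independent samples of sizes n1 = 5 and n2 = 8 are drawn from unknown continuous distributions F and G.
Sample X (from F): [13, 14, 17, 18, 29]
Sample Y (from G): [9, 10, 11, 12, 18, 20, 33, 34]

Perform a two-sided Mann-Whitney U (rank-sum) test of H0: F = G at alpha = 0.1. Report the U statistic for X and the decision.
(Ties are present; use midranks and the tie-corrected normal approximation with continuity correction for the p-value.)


Step 1: Combine and sort all 13 observations; assign midranks.
sorted (value, group): (9,Y), (10,Y), (11,Y), (12,Y), (13,X), (14,X), (17,X), (18,X), (18,Y), (20,Y), (29,X), (33,Y), (34,Y)
ranks: 9->1, 10->2, 11->3, 12->4, 13->5, 14->6, 17->7, 18->8.5, 18->8.5, 20->10, 29->11, 33->12, 34->13
Step 2: Rank sum for X: R1 = 5 + 6 + 7 + 8.5 + 11 = 37.5.
Step 3: U_X = R1 - n1(n1+1)/2 = 37.5 - 5*6/2 = 37.5 - 15 = 22.5.
       U_Y = n1*n2 - U_X = 40 - 22.5 = 17.5.
Step 4: Ties are present, so use the tie-corrected normal approximation (with continuity correction) for the p-value.
Step 5: p-value = 0.769390; compare to alpha = 0.1. fail to reject H0.

U_X = 22.5, p = 0.769390, fail to reject H0 at alpha = 0.1.


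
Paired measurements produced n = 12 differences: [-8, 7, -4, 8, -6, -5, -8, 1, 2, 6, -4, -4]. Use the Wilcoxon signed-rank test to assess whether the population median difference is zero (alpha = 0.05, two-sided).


Step 1: Drop any zero differences (none here) and take |d_i|.
|d| = [8, 7, 4, 8, 6, 5, 8, 1, 2, 6, 4, 4]
Step 2: Midrank |d_i| (ties get averaged ranks).
ranks: |8|->11, |7|->9, |4|->4, |8|->11, |6|->7.5, |5|->6, |8|->11, |1|->1, |2|->2, |6|->7.5, |4|->4, |4|->4
Step 3: Attach original signs; sum ranks with positive sign and with negative sign.
W+ = 9 + 11 + 1 + 2 + 7.5 = 30.5
W- = 11 + 4 + 7.5 + 6 + 11 + 4 + 4 = 47.5
(Check: W+ + W- = 78 should equal n(n+1)/2 = 78.)
Step 4: Test statistic W = min(W+, W-) = 30.5.
Step 5: Ties in |d|, so use the tie-corrected normal approximation.
        E[W] = n(n+1)/4 = 12*13/4 = 39.
        Tie groups: |d|=4 (t=3), |d|=6 (t=2), |d|=8 (t=3); sum(t^3 - t) = 54.
        Var[W] = n(n+1)(2n+1)/24 - sum(t^3-t)/48 = 3900/24 - 54/48 = 161.375.
        z = (W - E[W]) / sqrt(Var[W]) = (30.5 - 39) / 12.7033 = -0.6691.
        Two-sided p = 2*Phi(z) = 0.503422.
Step 6: alpha = 0.05. fail to reject H0.

W+ = 30.5, W- = 47.5, W = min = 30.5, p = 0.503422, fail to reject H0.


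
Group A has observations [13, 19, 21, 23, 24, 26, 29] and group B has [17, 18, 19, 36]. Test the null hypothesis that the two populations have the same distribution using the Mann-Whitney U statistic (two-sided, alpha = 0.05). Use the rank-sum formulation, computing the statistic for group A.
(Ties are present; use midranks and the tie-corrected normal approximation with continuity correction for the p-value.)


Step 1: Combine and sort all 11 observations; assign midranks.
sorted (value, group): (13,X), (17,Y), (18,Y), (19,X), (19,Y), (21,X), (23,X), (24,X), (26,X), (29,X), (36,Y)
ranks: 13->1, 17->2, 18->3, 19->4.5, 19->4.5, 21->6, 23->7, 24->8, 26->9, 29->10, 36->11
Step 2: Rank sum for X: R1 = 1 + 4.5 + 6 + 7 + 8 + 9 + 10 = 45.5.
Step 3: U_X = R1 - n1(n1+1)/2 = 45.5 - 7*8/2 = 45.5 - 28 = 17.5.
       U_Y = n1*n2 - U_X = 28 - 17.5 = 10.5.
Step 4: Ties are present, so use the tie-corrected normal approximation (with continuity correction) for the p-value.
Step 5: p-value = 0.569872; compare to alpha = 0.05. fail to reject H0.

U_X = 17.5, p = 0.569872, fail to reject H0 at alpha = 0.05.


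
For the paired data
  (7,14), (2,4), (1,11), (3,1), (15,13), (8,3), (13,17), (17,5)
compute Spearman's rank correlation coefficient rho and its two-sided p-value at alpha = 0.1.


Step 1: Rank x and y separately (midranks; no ties here).
rank(x): 7->4, 2->2, 1->1, 3->3, 15->7, 8->5, 13->6, 17->8
rank(y): 14->7, 4->3, 11->5, 1->1, 13->6, 3->2, 17->8, 5->4
Step 2: d_i = R_x(i) - R_y(i); compute d_i^2.
  (4-7)^2=9, (2-3)^2=1, (1-5)^2=16, (3-1)^2=4, (7-6)^2=1, (5-2)^2=9, (6-8)^2=4, (8-4)^2=16
sum(d^2) = 60.
Step 3: rho = 1 - 6*60 / (8*(8^2 - 1)) = 1 - 360/504 = 0.285714.
Step 4: Under H0, t = rho * sqrt((n-2)/(1-rho^2)) = 0.7303 ~ t(6).
Step 5: Two-sided p-value from the t-distribution with 6 df = 0.492726.
Step 6: alpha = 0.1. fail to reject H0.

rho = 0.2857, p = 0.492726, fail to reject H0 at alpha = 0.1.


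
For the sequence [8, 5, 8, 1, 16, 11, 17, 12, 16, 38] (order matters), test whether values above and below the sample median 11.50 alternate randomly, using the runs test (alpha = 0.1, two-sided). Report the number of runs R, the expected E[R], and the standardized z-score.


Step 1: Compute median = 11.50; label A = above, B = below.
Labels in order: BBBBABAAAA  (n_A = 5, n_B = 5)
Step 2: Count runs R = 4.
Step 3: Under H0 (random ordering), E[R] = 2*n_A*n_B/(n_A+n_B) + 1 = 2*5*5/10 + 1 = 6.0000.
        Var[R] = 2*n_A*n_B*(2*n_A*n_B - n_A - n_B) / ((n_A+n_B)^2 * (n_A+n_B-1)) = 2000/900 = 2.2222.
        SD[R] = 1.4907.
Step 4: Continuity-corrected z = (R + 0.5 - E[R]) / SD[R] = (4 + 0.5 - 6.0000) / 1.4907 = -1.0062.
Step 5: Two-sided p-value via normal approximation = 2*(1 - Phi(|z|)) = 0.314305.
Step 6: alpha = 0.1. fail to reject H0.

R = 4, z = -1.0062, p = 0.314305, fail to reject H0.


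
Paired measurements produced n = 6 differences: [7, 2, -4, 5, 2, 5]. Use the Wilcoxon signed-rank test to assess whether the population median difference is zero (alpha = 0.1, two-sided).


Step 1: Drop any zero differences (none here) and take |d_i|.
|d| = [7, 2, 4, 5, 2, 5]
Step 2: Midrank |d_i| (ties get averaged ranks).
ranks: |7|->6, |2|->1.5, |4|->3, |5|->4.5, |2|->1.5, |5|->4.5
Step 3: Attach original signs; sum ranks with positive sign and with negative sign.
W+ = 6 + 1.5 + 4.5 + 1.5 + 4.5 = 18
W- = 3 = 3
(Check: W+ + W- = 21 should equal n(n+1)/2 = 21.)
Step 4: Test statistic W = min(W+, W-) = 3.
Step 5: Ties in |d|, so use the tie-corrected normal approximation.
        E[W] = n(n+1)/4 = 6*7/4 = 10.5.
        Tie groups: |d|=2 (t=2), |d|=5 (t=2); sum(t^3 - t) = 12.
        Var[W] = n(n+1)(2n+1)/24 - sum(t^3-t)/48 = 546/24 - 12/48 = 22.5.
        z = (W - E[W]) / sqrt(Var[W]) = (3 - 10.5) / 4.7434 = -1.5811.
        Two-sided p = 2*Phi(z) = 0.113846.
Step 6: alpha = 0.1. fail to reject H0.

W+ = 18, W- = 3, W = min = 3, p = 0.113846, fail to reject H0.


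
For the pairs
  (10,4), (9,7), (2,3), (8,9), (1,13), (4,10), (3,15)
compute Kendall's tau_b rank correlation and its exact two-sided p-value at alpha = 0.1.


Step 1: Enumerate the 21 unordered pairs (i,j) with i<j and classify each by sign(x_j-x_i) * sign(y_j-y_i).
  (1,2):dx=-1,dy=+3->D; (1,3):dx=-8,dy=-1->C; (1,4):dx=-2,dy=+5->D; (1,5):dx=-9,dy=+9->D
  (1,6):dx=-6,dy=+6->D; (1,7):dx=-7,dy=+11->D; (2,3):dx=-7,dy=-4->C; (2,4):dx=-1,dy=+2->D
  (2,5):dx=-8,dy=+6->D; (2,6):dx=-5,dy=+3->D; (2,7):dx=-6,dy=+8->D; (3,4):dx=+6,dy=+6->C
  (3,5):dx=-1,dy=+10->D; (3,6):dx=+2,dy=+7->C; (3,7):dx=+1,dy=+12->C; (4,5):dx=-7,dy=+4->D
  (4,6):dx=-4,dy=+1->D; (4,7):dx=-5,dy=+6->D; (5,6):dx=+3,dy=-3->D; (5,7):dx=+2,dy=+2->C
  (6,7):dx=-1,dy=+5->D
Step 2: C = 6, D = 15, total pairs = 21.
Step 3: tau = (C - D)/(n(n-1)/2) = (6 - 15)/21 = -0.428571.
Step 4: Exact two-sided p-value (enumerate n! = 5040 permutations of y under H0): p = 0.238889.
Step 5: alpha = 0.1. fail to reject H0.

tau_b = -0.4286 (C=6, D=15), p = 0.238889, fail to reject H0.


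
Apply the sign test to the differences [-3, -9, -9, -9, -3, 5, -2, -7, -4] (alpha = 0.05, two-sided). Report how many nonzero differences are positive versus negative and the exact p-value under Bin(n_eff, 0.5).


Step 1: Discard zero differences. Original n = 9; n_eff = number of nonzero differences = 9.
Nonzero differences (with sign): -3, -9, -9, -9, -3, +5, -2, -7, -4
Step 2: Count signs: positive = 1, negative = 8.
Step 3: Under H0: P(positive) = 0.5, so the number of positives S ~ Bin(9, 0.5).
Step 4: Two-sided exact p-value = sum of Bin(9,0.5) probabilities at or below the observed probability = 0.039062.
Step 5: alpha = 0.05. reject H0.

n_eff = 9, pos = 1, neg = 8, p = 0.039062, reject H0.


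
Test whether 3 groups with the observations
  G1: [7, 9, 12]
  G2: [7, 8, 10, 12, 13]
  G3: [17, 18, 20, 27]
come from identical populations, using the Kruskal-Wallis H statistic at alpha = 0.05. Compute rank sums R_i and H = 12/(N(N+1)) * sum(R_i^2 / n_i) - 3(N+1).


Step 1: Combine all N = 12 observations and assign midranks.
sorted (value, group, rank): (7,G1,1.5), (7,G2,1.5), (8,G2,3), (9,G1,4), (10,G2,5), (12,G1,6.5), (12,G2,6.5), (13,G2,8), (17,G3,9), (18,G3,10), (20,G3,11), (27,G3,12)
Step 2: Sum ranks within each group.
R_1 = 12 (n_1 = 3)
R_2 = 24 (n_2 = 5)
R_3 = 42 (n_3 = 4)
Step 3: H = 12/(N(N+1)) * sum(R_i^2/n_i) - 3(N+1)
     = 12/(12*13) * (12^2/3 + 24^2/5 + 42^2/4) - 3*13
     = 0.076923 * 604.2 - 39
     = 7.476923.
Step 4: Ties present; correction factor C = 1 - 12/(12^3 - 12) = 0.993007. Corrected H = 7.476923 / 0.993007 = 7.529577.
Step 5: Under H0, H ~ chi^2(2); p-value = 0.023173.
Step 6: alpha = 0.05. reject H0.

H = 7.5296, df = 2, p = 0.023173, reject H0.


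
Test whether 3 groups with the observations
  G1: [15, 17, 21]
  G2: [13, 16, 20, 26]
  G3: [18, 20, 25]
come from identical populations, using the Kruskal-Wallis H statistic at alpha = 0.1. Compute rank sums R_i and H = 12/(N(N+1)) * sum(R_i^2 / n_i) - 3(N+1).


Step 1: Combine all N = 10 observations and assign midranks.
sorted (value, group, rank): (13,G2,1), (15,G1,2), (16,G2,3), (17,G1,4), (18,G3,5), (20,G2,6.5), (20,G3,6.5), (21,G1,8), (25,G3,9), (26,G2,10)
Step 2: Sum ranks within each group.
R_1 = 14 (n_1 = 3)
R_2 = 20.5 (n_2 = 4)
R_3 = 20.5 (n_3 = 3)
Step 3: H = 12/(N(N+1)) * sum(R_i^2/n_i) - 3(N+1)
     = 12/(10*11) * (14^2/3 + 20.5^2/4 + 20.5^2/3) - 3*11
     = 0.109091 * 310.479 - 33
     = 0.870455.
Step 4: Ties present; correction factor C = 1 - 6/(10^3 - 10) = 0.993939. Corrected H = 0.870455 / 0.993939 = 0.875762.
Step 5: Under H0, H ~ chi^2(2); p-value = 0.645403.
Step 6: alpha = 0.1. fail to reject H0.

H = 0.8758, df = 2, p = 0.645403, fail to reject H0.


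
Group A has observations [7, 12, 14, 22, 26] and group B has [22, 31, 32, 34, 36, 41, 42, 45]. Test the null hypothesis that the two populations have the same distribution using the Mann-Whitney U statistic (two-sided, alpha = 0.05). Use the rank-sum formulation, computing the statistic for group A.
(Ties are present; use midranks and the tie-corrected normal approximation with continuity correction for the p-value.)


Step 1: Combine and sort all 13 observations; assign midranks.
sorted (value, group): (7,X), (12,X), (14,X), (22,X), (22,Y), (26,X), (31,Y), (32,Y), (34,Y), (36,Y), (41,Y), (42,Y), (45,Y)
ranks: 7->1, 12->2, 14->3, 22->4.5, 22->4.5, 26->6, 31->7, 32->8, 34->9, 36->10, 41->11, 42->12, 45->13
Step 2: Rank sum for X: R1 = 1 + 2 + 3 + 4.5 + 6 = 16.5.
Step 3: U_X = R1 - n1(n1+1)/2 = 16.5 - 5*6/2 = 16.5 - 15 = 1.5.
       U_Y = n1*n2 - U_X = 40 - 1.5 = 38.5.
Step 4: Ties are present, so use the tie-corrected normal approximation (with continuity correction) for the p-value.
Step 5: p-value = 0.008326; compare to alpha = 0.05. reject H0.

U_X = 1.5, p = 0.008326, reject H0 at alpha = 0.05.


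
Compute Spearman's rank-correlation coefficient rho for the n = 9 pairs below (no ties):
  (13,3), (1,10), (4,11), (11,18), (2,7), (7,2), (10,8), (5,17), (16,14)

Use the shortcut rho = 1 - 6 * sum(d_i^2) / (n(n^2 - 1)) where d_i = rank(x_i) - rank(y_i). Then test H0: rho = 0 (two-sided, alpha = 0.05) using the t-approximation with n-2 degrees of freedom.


Step 1: Rank x and y separately (midranks; no ties here).
rank(x): 13->8, 1->1, 4->3, 11->7, 2->2, 7->5, 10->6, 5->4, 16->9
rank(y): 3->2, 10->5, 11->6, 18->9, 7->3, 2->1, 8->4, 17->8, 14->7
Step 2: d_i = R_x(i) - R_y(i); compute d_i^2.
  (8-2)^2=36, (1-5)^2=16, (3-6)^2=9, (7-9)^2=4, (2-3)^2=1, (5-1)^2=16, (6-4)^2=4, (4-8)^2=16, (9-7)^2=4
sum(d^2) = 106.
Step 3: rho = 1 - 6*106 / (9*(9^2 - 1)) = 1 - 636/720 = 0.116667.
Step 4: Under H0, t = rho * sqrt((n-2)/(1-rho^2)) = 0.3108 ~ t(7).
Step 5: Two-sided p-value from the t-distribution with 7 df = 0.765008.
Step 6: alpha = 0.05. fail to reject H0.

rho = 0.1167, p = 0.765008, fail to reject H0 at alpha = 0.05.


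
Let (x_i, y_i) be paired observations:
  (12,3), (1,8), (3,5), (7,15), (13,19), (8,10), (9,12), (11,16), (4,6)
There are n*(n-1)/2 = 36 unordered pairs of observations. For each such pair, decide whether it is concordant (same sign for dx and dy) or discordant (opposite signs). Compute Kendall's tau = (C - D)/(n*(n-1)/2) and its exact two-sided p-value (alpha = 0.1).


Step 1: Enumerate the 36 unordered pairs (i,j) with i<j and classify each by sign(x_j-x_i) * sign(y_j-y_i).
  (1,2):dx=-11,dy=+5->D; (1,3):dx=-9,dy=+2->D; (1,4):dx=-5,dy=+12->D; (1,5):dx=+1,dy=+16->C
  (1,6):dx=-4,dy=+7->D; (1,7):dx=-3,dy=+9->D; (1,8):dx=-1,dy=+13->D; (1,9):dx=-8,dy=+3->D
  (2,3):dx=+2,dy=-3->D; (2,4):dx=+6,dy=+7->C; (2,5):dx=+12,dy=+11->C; (2,6):dx=+7,dy=+2->C
  (2,7):dx=+8,dy=+4->C; (2,8):dx=+10,dy=+8->C; (2,9):dx=+3,dy=-2->D; (3,4):dx=+4,dy=+10->C
  (3,5):dx=+10,dy=+14->C; (3,6):dx=+5,dy=+5->C; (3,7):dx=+6,dy=+7->C; (3,8):dx=+8,dy=+11->C
  (3,9):dx=+1,dy=+1->C; (4,5):dx=+6,dy=+4->C; (4,6):dx=+1,dy=-5->D; (4,7):dx=+2,dy=-3->D
  (4,8):dx=+4,dy=+1->C; (4,9):dx=-3,dy=-9->C; (5,6):dx=-5,dy=-9->C; (5,7):dx=-4,dy=-7->C
  (5,8):dx=-2,dy=-3->C; (5,9):dx=-9,dy=-13->C; (6,7):dx=+1,dy=+2->C; (6,8):dx=+3,dy=+6->C
  (6,9):dx=-4,dy=-4->C; (7,8):dx=+2,dy=+4->C; (7,9):dx=-5,dy=-6->C; (8,9):dx=-7,dy=-10->C
Step 2: C = 25, D = 11, total pairs = 36.
Step 3: tau = (C - D)/(n(n-1)/2) = (25 - 11)/36 = 0.388889.
Step 4: Exact two-sided p-value (enumerate n! = 362880 permutations of y under H0): p = 0.180181.
Step 5: alpha = 0.1. fail to reject H0.

tau_b = 0.3889 (C=25, D=11), p = 0.180181, fail to reject H0.


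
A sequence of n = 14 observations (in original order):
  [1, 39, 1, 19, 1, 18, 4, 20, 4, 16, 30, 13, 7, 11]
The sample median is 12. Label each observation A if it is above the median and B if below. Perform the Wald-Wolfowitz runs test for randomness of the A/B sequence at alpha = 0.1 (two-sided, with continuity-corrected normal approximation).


Step 1: Compute median = 12; label A = above, B = below.
Labels in order: BABABABABAAABB  (n_A = 7, n_B = 7)
Step 2: Count runs R = 11.
Step 3: Under H0 (random ordering), E[R] = 2*n_A*n_B/(n_A+n_B) + 1 = 2*7*7/14 + 1 = 8.0000.
        Var[R] = 2*n_A*n_B*(2*n_A*n_B - n_A - n_B) / ((n_A+n_B)^2 * (n_A+n_B-1)) = 8232/2548 = 3.2308.
        SD[R] = 1.7974.
Step 4: Continuity-corrected z = (R - 0.5 - E[R]) / SD[R] = (11 - 0.5 - 8.0000) / 1.7974 = 1.3909.
Step 5: Two-sided p-value via normal approximation = 2*(1 - Phi(|z|)) = 0.164264.
Step 6: alpha = 0.1. fail to reject H0.

R = 11, z = 1.3909, p = 0.164264, fail to reject H0.


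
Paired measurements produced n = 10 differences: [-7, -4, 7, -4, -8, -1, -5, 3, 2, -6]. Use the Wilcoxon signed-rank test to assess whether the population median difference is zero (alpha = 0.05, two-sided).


Step 1: Drop any zero differences (none here) and take |d_i|.
|d| = [7, 4, 7, 4, 8, 1, 5, 3, 2, 6]
Step 2: Midrank |d_i| (ties get averaged ranks).
ranks: |7|->8.5, |4|->4.5, |7|->8.5, |4|->4.5, |8|->10, |1|->1, |5|->6, |3|->3, |2|->2, |6|->7
Step 3: Attach original signs; sum ranks with positive sign and with negative sign.
W+ = 8.5 + 3 + 2 = 13.5
W- = 8.5 + 4.5 + 4.5 + 10 + 1 + 6 + 7 = 41.5
(Check: W+ + W- = 55 should equal n(n+1)/2 = 55.)
Step 4: Test statistic W = min(W+, W-) = 13.5.
Step 5: Ties in |d|, so use the tie-corrected normal approximation.
        E[W] = n(n+1)/4 = 10*11/4 = 27.5.
        Tie groups: |d|=4 (t=2), |d|=7 (t=2); sum(t^3 - t) = 12.
        Var[W] = n(n+1)(2n+1)/24 - sum(t^3-t)/48 = 2310/24 - 12/48 = 96.
        z = (W - E[W]) / sqrt(Var[W]) = (13.5 - 27.5) / 9.7980 = -1.4289.
        Two-sided p = 2*Phi(z) = 0.153042.
Step 6: alpha = 0.05. fail to reject H0.

W+ = 13.5, W- = 41.5, W = min = 13.5, p = 0.153042, fail to reject H0.


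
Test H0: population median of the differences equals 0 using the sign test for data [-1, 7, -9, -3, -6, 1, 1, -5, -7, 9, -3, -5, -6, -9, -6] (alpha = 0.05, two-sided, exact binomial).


Step 1: Discard zero differences. Original n = 15; n_eff = number of nonzero differences = 15.
Nonzero differences (with sign): -1, +7, -9, -3, -6, +1, +1, -5, -7, +9, -3, -5, -6, -9, -6
Step 2: Count signs: positive = 4, negative = 11.
Step 3: Under H0: P(positive) = 0.5, so the number of positives S ~ Bin(15, 0.5).
Step 4: Two-sided exact p-value = sum of Bin(15,0.5) probabilities at or below the observed probability = 0.118469.
Step 5: alpha = 0.05. fail to reject H0.

n_eff = 15, pos = 4, neg = 11, p = 0.118469, fail to reject H0.


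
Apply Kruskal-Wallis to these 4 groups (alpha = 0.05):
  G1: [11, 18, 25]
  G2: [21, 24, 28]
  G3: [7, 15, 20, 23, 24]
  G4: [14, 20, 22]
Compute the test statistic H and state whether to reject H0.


Step 1: Combine all N = 14 observations and assign midranks.
sorted (value, group, rank): (7,G3,1), (11,G1,2), (14,G4,3), (15,G3,4), (18,G1,5), (20,G3,6.5), (20,G4,6.5), (21,G2,8), (22,G4,9), (23,G3,10), (24,G2,11.5), (24,G3,11.5), (25,G1,13), (28,G2,14)
Step 2: Sum ranks within each group.
R_1 = 20 (n_1 = 3)
R_2 = 33.5 (n_2 = 3)
R_3 = 33 (n_3 = 5)
R_4 = 18.5 (n_4 = 3)
Step 3: H = 12/(N(N+1)) * sum(R_i^2/n_i) - 3(N+1)
     = 12/(14*15) * (20^2/3 + 33.5^2/3 + 33^2/5 + 18.5^2/3) - 3*15
     = 0.057143 * 839.3 - 45
     = 2.960000.
Step 4: Ties present; correction factor C = 1 - 12/(14^3 - 14) = 0.995604. Corrected H = 2.960000 / 0.995604 = 2.973068.
Step 5: Under H0, H ~ chi^2(3); p-value = 0.395796.
Step 6: alpha = 0.05. fail to reject H0.

H = 2.9731, df = 3, p = 0.395796, fail to reject H0.


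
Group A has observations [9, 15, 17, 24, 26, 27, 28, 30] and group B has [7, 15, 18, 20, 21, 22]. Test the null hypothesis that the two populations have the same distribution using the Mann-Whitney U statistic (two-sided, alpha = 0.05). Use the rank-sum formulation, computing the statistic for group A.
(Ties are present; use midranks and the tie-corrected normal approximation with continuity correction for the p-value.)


Step 1: Combine and sort all 14 observations; assign midranks.
sorted (value, group): (7,Y), (9,X), (15,X), (15,Y), (17,X), (18,Y), (20,Y), (21,Y), (22,Y), (24,X), (26,X), (27,X), (28,X), (30,X)
ranks: 7->1, 9->2, 15->3.5, 15->3.5, 17->5, 18->6, 20->7, 21->8, 22->9, 24->10, 26->11, 27->12, 28->13, 30->14
Step 2: Rank sum for X: R1 = 2 + 3.5 + 5 + 10 + 11 + 12 + 13 + 14 = 70.5.
Step 3: U_X = R1 - n1(n1+1)/2 = 70.5 - 8*9/2 = 70.5 - 36 = 34.5.
       U_Y = n1*n2 - U_X = 48 - 34.5 = 13.5.
Step 4: Ties are present, so use the tie-corrected normal approximation (with continuity correction) for the p-value.
Step 5: p-value = 0.196213; compare to alpha = 0.05. fail to reject H0.

U_X = 34.5, p = 0.196213, fail to reject H0 at alpha = 0.05.


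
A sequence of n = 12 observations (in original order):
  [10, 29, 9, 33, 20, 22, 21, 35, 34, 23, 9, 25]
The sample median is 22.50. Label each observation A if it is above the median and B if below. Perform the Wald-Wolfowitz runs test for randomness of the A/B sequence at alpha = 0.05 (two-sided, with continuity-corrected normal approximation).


Step 1: Compute median = 22.50; label A = above, B = below.
Labels in order: BABABBBAAABA  (n_A = 6, n_B = 6)
Step 2: Count runs R = 8.
Step 3: Under H0 (random ordering), E[R] = 2*n_A*n_B/(n_A+n_B) + 1 = 2*6*6/12 + 1 = 7.0000.
        Var[R] = 2*n_A*n_B*(2*n_A*n_B - n_A - n_B) / ((n_A+n_B)^2 * (n_A+n_B-1)) = 4320/1584 = 2.7273.
        SD[R] = 1.6514.
Step 4: Continuity-corrected z = (R - 0.5 - E[R]) / SD[R] = (8 - 0.5 - 7.0000) / 1.6514 = 0.3028.
Step 5: Two-sided p-value via normal approximation = 2*(1 - Phi(|z|)) = 0.762069.
Step 6: alpha = 0.05. fail to reject H0.

R = 8, z = 0.3028, p = 0.762069, fail to reject H0.


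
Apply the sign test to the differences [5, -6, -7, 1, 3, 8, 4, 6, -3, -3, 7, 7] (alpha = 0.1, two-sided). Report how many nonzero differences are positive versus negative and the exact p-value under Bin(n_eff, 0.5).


Step 1: Discard zero differences. Original n = 12; n_eff = number of nonzero differences = 12.
Nonzero differences (with sign): +5, -6, -7, +1, +3, +8, +4, +6, -3, -3, +7, +7
Step 2: Count signs: positive = 8, negative = 4.
Step 3: Under H0: P(positive) = 0.5, so the number of positives S ~ Bin(12, 0.5).
Step 4: Two-sided exact p-value = sum of Bin(12,0.5) probabilities at or below the observed probability = 0.387695.
Step 5: alpha = 0.1. fail to reject H0.

n_eff = 12, pos = 8, neg = 4, p = 0.387695, fail to reject H0.


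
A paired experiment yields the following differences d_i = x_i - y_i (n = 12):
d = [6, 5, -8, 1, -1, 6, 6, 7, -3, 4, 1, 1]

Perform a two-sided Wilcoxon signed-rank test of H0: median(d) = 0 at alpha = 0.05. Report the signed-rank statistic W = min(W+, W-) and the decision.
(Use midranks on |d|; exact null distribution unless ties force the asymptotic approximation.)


Step 1: Drop any zero differences (none here) and take |d_i|.
|d| = [6, 5, 8, 1, 1, 6, 6, 7, 3, 4, 1, 1]
Step 2: Midrank |d_i| (ties get averaged ranks).
ranks: |6|->9, |5|->7, |8|->12, |1|->2.5, |1|->2.5, |6|->9, |6|->9, |7|->11, |3|->5, |4|->6, |1|->2.5, |1|->2.5
Step 3: Attach original signs; sum ranks with positive sign and with negative sign.
W+ = 9 + 7 + 2.5 + 9 + 9 + 11 + 6 + 2.5 + 2.5 = 58.5
W- = 12 + 2.5 + 5 = 19.5
(Check: W+ + W- = 78 should equal n(n+1)/2 = 78.)
Step 4: Test statistic W = min(W+, W-) = 19.5.
Step 5: Ties in |d|, so use the tie-corrected normal approximation.
        E[W] = n(n+1)/4 = 12*13/4 = 39.
        Tie groups: |d|=1 (t=4), |d|=6 (t=3); sum(t^3 - t) = 84.
        Var[W] = n(n+1)(2n+1)/24 - sum(t^3-t)/48 = 3900/24 - 84/48 = 160.75.
        z = (W - E[W]) / sqrt(Var[W]) = (19.5 - 39) / 12.6787 = -1.5380.
        Two-sided p = 2*Phi(z) = 0.124046.
Step 6: alpha = 0.05. fail to reject H0.

W+ = 58.5, W- = 19.5, W = min = 19.5, p = 0.124046, fail to reject H0.


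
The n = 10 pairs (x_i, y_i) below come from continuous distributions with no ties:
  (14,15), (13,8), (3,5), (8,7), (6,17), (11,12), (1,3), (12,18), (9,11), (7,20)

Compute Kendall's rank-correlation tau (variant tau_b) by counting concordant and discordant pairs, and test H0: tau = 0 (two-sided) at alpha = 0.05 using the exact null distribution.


Step 1: Enumerate the 45 unordered pairs (i,j) with i<j and classify each by sign(x_j-x_i) * sign(y_j-y_i).
  (1,2):dx=-1,dy=-7->C; (1,3):dx=-11,dy=-10->C; (1,4):dx=-6,dy=-8->C; (1,5):dx=-8,dy=+2->D
  (1,6):dx=-3,dy=-3->C; (1,7):dx=-13,dy=-12->C; (1,8):dx=-2,dy=+3->D; (1,9):dx=-5,dy=-4->C
  (1,10):dx=-7,dy=+5->D; (2,3):dx=-10,dy=-3->C; (2,4):dx=-5,dy=-1->C; (2,5):dx=-7,dy=+9->D
  (2,6):dx=-2,dy=+4->D; (2,7):dx=-12,dy=-5->C; (2,8):dx=-1,dy=+10->D; (2,9):dx=-4,dy=+3->D
  (2,10):dx=-6,dy=+12->D; (3,4):dx=+5,dy=+2->C; (3,5):dx=+3,dy=+12->C; (3,6):dx=+8,dy=+7->C
  (3,7):dx=-2,dy=-2->C; (3,8):dx=+9,dy=+13->C; (3,9):dx=+6,dy=+6->C; (3,10):dx=+4,dy=+15->C
  (4,5):dx=-2,dy=+10->D; (4,6):dx=+3,dy=+5->C; (4,7):dx=-7,dy=-4->C; (4,8):dx=+4,dy=+11->C
  (4,9):dx=+1,dy=+4->C; (4,10):dx=-1,dy=+13->D; (5,6):dx=+5,dy=-5->D; (5,7):dx=-5,dy=-14->C
  (5,8):dx=+6,dy=+1->C; (5,9):dx=+3,dy=-6->D; (5,10):dx=+1,dy=+3->C; (6,7):dx=-10,dy=-9->C
  (6,8):dx=+1,dy=+6->C; (6,9):dx=-2,dy=-1->C; (6,10):dx=-4,dy=+8->D; (7,8):dx=+11,dy=+15->C
  (7,9):dx=+8,dy=+8->C; (7,10):dx=+6,dy=+17->C; (8,9):dx=-3,dy=-7->C; (8,10):dx=-5,dy=+2->D
  (9,10):dx=-2,dy=+9->D
Step 2: C = 30, D = 15, total pairs = 45.
Step 3: tau = (C - D)/(n(n-1)/2) = (30 - 15)/45 = 0.333333.
Step 4: Exact two-sided p-value (enumerate n! = 3628800 permutations of y under H0): p = 0.216373.
Step 5: alpha = 0.05. fail to reject H0.

tau_b = 0.3333 (C=30, D=15), p = 0.216373, fail to reject H0.


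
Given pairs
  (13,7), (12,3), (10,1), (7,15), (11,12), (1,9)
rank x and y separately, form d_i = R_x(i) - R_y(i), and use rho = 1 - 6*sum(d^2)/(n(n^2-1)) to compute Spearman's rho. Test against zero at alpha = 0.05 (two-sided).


Step 1: Rank x and y separately (midranks; no ties here).
rank(x): 13->6, 12->5, 10->3, 7->2, 11->4, 1->1
rank(y): 7->3, 3->2, 1->1, 15->6, 12->5, 9->4
Step 2: d_i = R_x(i) - R_y(i); compute d_i^2.
  (6-3)^2=9, (5-2)^2=9, (3-1)^2=4, (2-6)^2=16, (4-5)^2=1, (1-4)^2=9
sum(d^2) = 48.
Step 3: rho = 1 - 6*48 / (6*(6^2 - 1)) = 1 - 288/210 = -0.371429.
Step 4: Under H0, t = rho * sqrt((n-2)/(1-rho^2)) = -0.8001 ~ t(4).
Step 5: Two-sided p-value from the t-distribution with 4 df = 0.468478.
Step 6: alpha = 0.05. fail to reject H0.

rho = -0.3714, p = 0.468478, fail to reject H0 at alpha = 0.05.


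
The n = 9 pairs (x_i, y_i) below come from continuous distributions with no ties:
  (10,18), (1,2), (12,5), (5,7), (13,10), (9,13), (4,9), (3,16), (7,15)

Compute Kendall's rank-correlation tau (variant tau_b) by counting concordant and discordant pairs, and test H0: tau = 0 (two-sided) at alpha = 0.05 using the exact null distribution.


Step 1: Enumerate the 36 unordered pairs (i,j) with i<j and classify each by sign(x_j-x_i) * sign(y_j-y_i).
  (1,2):dx=-9,dy=-16->C; (1,3):dx=+2,dy=-13->D; (1,4):dx=-5,dy=-11->C; (1,5):dx=+3,dy=-8->D
  (1,6):dx=-1,dy=-5->C; (1,7):dx=-6,dy=-9->C; (1,8):dx=-7,dy=-2->C; (1,9):dx=-3,dy=-3->C
  (2,3):dx=+11,dy=+3->C; (2,4):dx=+4,dy=+5->C; (2,5):dx=+12,dy=+8->C; (2,6):dx=+8,dy=+11->C
  (2,7):dx=+3,dy=+7->C; (2,8):dx=+2,dy=+14->C; (2,9):dx=+6,dy=+13->C; (3,4):dx=-7,dy=+2->D
  (3,5):dx=+1,dy=+5->C; (3,6):dx=-3,dy=+8->D; (3,7):dx=-8,dy=+4->D; (3,8):dx=-9,dy=+11->D
  (3,9):dx=-5,dy=+10->D; (4,5):dx=+8,dy=+3->C; (4,6):dx=+4,dy=+6->C; (4,7):dx=-1,dy=+2->D
  (4,8):dx=-2,dy=+9->D; (4,9):dx=+2,dy=+8->C; (5,6):dx=-4,dy=+3->D; (5,7):dx=-9,dy=-1->C
  (5,8):dx=-10,dy=+6->D; (5,9):dx=-6,dy=+5->D; (6,7):dx=-5,dy=-4->C; (6,8):dx=-6,dy=+3->D
  (6,9):dx=-2,dy=+2->D; (7,8):dx=-1,dy=+7->D; (7,9):dx=+3,dy=+6->C; (8,9):dx=+4,dy=-1->D
Step 2: C = 20, D = 16, total pairs = 36.
Step 3: tau = (C - D)/(n(n-1)/2) = (20 - 16)/36 = 0.111111.
Step 4: Exact two-sided p-value (enumerate n! = 362880 permutations of y under H0): p = 0.761414.
Step 5: alpha = 0.05. fail to reject H0.

tau_b = 0.1111 (C=20, D=16), p = 0.761414, fail to reject H0.


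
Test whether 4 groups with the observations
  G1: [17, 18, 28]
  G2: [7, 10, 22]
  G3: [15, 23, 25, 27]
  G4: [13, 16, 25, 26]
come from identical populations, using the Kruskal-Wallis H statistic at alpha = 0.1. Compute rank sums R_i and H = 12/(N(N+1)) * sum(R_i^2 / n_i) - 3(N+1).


Step 1: Combine all N = 14 observations and assign midranks.
sorted (value, group, rank): (7,G2,1), (10,G2,2), (13,G4,3), (15,G3,4), (16,G4,5), (17,G1,6), (18,G1,7), (22,G2,8), (23,G3,9), (25,G3,10.5), (25,G4,10.5), (26,G4,12), (27,G3,13), (28,G1,14)
Step 2: Sum ranks within each group.
R_1 = 27 (n_1 = 3)
R_2 = 11 (n_2 = 3)
R_3 = 36.5 (n_3 = 4)
R_4 = 30.5 (n_4 = 4)
Step 3: H = 12/(N(N+1)) * sum(R_i^2/n_i) - 3(N+1)
     = 12/(14*15) * (27^2/3 + 11^2/3 + 36.5^2/4 + 30.5^2/4) - 3*15
     = 0.057143 * 848.958 - 45
     = 3.511905.
Step 4: Ties present; correction factor C = 1 - 6/(14^3 - 14) = 0.997802. Corrected H = 3.511905 / 0.997802 = 3.519640.
Step 5: Under H0, H ~ chi^2(3); p-value = 0.318224.
Step 6: alpha = 0.1. fail to reject H0.

H = 3.5196, df = 3, p = 0.318224, fail to reject H0.


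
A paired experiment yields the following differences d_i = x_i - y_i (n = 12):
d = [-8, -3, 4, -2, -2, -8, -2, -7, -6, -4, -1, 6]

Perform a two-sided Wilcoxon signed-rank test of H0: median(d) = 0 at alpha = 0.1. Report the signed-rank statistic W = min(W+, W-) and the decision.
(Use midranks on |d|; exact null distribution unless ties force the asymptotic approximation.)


Step 1: Drop any zero differences (none here) and take |d_i|.
|d| = [8, 3, 4, 2, 2, 8, 2, 7, 6, 4, 1, 6]
Step 2: Midrank |d_i| (ties get averaged ranks).
ranks: |8|->11.5, |3|->5, |4|->6.5, |2|->3, |2|->3, |8|->11.5, |2|->3, |7|->10, |6|->8.5, |4|->6.5, |1|->1, |6|->8.5
Step 3: Attach original signs; sum ranks with positive sign and with negative sign.
W+ = 6.5 + 8.5 = 15
W- = 11.5 + 5 + 3 + 3 + 11.5 + 3 + 10 + 8.5 + 6.5 + 1 = 63
(Check: W+ + W- = 78 should equal n(n+1)/2 = 78.)
Step 4: Test statistic W = min(W+, W-) = 15.
Step 5: Ties in |d|, so use the tie-corrected normal approximation.
        E[W] = n(n+1)/4 = 12*13/4 = 39.
        Tie groups: |d|=2 (t=3), |d|=4 (t=2), |d|=6 (t=2), |d|=8 (t=2); sum(t^3 - t) = 42.
        Var[W] = n(n+1)(2n+1)/24 - sum(t^3-t)/48 = 3900/24 - 42/48 = 161.625.
        z = (W - E[W]) / sqrt(Var[W]) = (15 - 39) / 12.7132 = -1.8878.
        Two-sided p = 2*Phi(z) = 0.059052.
Step 6: alpha = 0.1. reject H0.

W+ = 15, W- = 63, W = min = 15, p = 0.059052, reject H0.


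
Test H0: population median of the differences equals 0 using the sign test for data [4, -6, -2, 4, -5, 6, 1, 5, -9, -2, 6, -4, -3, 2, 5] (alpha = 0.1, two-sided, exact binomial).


Step 1: Discard zero differences. Original n = 15; n_eff = number of nonzero differences = 15.
Nonzero differences (with sign): +4, -6, -2, +4, -5, +6, +1, +5, -9, -2, +6, -4, -3, +2, +5
Step 2: Count signs: positive = 8, negative = 7.
Step 3: Under H0: P(positive) = 0.5, so the number of positives S ~ Bin(15, 0.5).
Step 4: Two-sided exact p-value = sum of Bin(15,0.5) probabilities at or below the observed probability = 1.000000.
Step 5: alpha = 0.1. fail to reject H0.

n_eff = 15, pos = 8, neg = 7, p = 1.000000, fail to reject H0.


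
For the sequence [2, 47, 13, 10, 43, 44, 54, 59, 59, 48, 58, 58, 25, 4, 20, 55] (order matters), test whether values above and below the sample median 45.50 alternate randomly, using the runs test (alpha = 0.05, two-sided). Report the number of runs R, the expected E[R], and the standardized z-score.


Step 1: Compute median = 45.50; label A = above, B = below.
Labels in order: BABBBBAAAAAABBBA  (n_A = 8, n_B = 8)
Step 2: Count runs R = 6.
Step 3: Under H0 (random ordering), E[R] = 2*n_A*n_B/(n_A+n_B) + 1 = 2*8*8/16 + 1 = 9.0000.
        Var[R] = 2*n_A*n_B*(2*n_A*n_B - n_A - n_B) / ((n_A+n_B)^2 * (n_A+n_B-1)) = 14336/3840 = 3.7333.
        SD[R] = 1.9322.
Step 4: Continuity-corrected z = (R + 0.5 - E[R]) / SD[R] = (6 + 0.5 - 9.0000) / 1.9322 = -1.2939.
Step 5: Two-sided p-value via normal approximation = 2*(1 - Phi(|z|)) = 0.195709.
Step 6: alpha = 0.05. fail to reject H0.

R = 6, z = -1.2939, p = 0.195709, fail to reject H0.


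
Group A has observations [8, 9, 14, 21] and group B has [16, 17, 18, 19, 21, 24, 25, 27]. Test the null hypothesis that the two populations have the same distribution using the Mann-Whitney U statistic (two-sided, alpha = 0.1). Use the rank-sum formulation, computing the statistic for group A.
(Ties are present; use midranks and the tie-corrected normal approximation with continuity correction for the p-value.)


Step 1: Combine and sort all 12 observations; assign midranks.
sorted (value, group): (8,X), (9,X), (14,X), (16,Y), (17,Y), (18,Y), (19,Y), (21,X), (21,Y), (24,Y), (25,Y), (27,Y)
ranks: 8->1, 9->2, 14->3, 16->4, 17->5, 18->6, 19->7, 21->8.5, 21->8.5, 24->10, 25->11, 27->12
Step 2: Rank sum for X: R1 = 1 + 2 + 3 + 8.5 = 14.5.
Step 3: U_X = R1 - n1(n1+1)/2 = 14.5 - 4*5/2 = 14.5 - 10 = 4.5.
       U_Y = n1*n2 - U_X = 32 - 4.5 = 27.5.
Step 4: Ties are present, so use the tie-corrected normal approximation (with continuity correction) for the p-value.
Step 5: p-value = 0.061271; compare to alpha = 0.1. reject H0.

U_X = 4.5, p = 0.061271, reject H0 at alpha = 0.1.


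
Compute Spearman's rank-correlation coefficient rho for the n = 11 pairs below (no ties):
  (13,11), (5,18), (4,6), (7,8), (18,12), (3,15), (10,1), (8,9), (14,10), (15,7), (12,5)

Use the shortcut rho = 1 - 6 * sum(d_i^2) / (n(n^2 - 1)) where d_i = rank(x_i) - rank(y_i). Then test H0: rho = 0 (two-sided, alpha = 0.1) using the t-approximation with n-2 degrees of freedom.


Step 1: Rank x and y separately (midranks; no ties here).
rank(x): 13->8, 5->3, 4->2, 7->4, 18->11, 3->1, 10->6, 8->5, 14->9, 15->10, 12->7
rank(y): 11->8, 18->11, 6->3, 8->5, 12->9, 15->10, 1->1, 9->6, 10->7, 7->4, 5->2
Step 2: d_i = R_x(i) - R_y(i); compute d_i^2.
  (8-8)^2=0, (3-11)^2=64, (2-3)^2=1, (4-5)^2=1, (11-9)^2=4, (1-10)^2=81, (6-1)^2=25, (5-6)^2=1, (9-7)^2=4, (10-4)^2=36, (7-2)^2=25
sum(d^2) = 242.
Step 3: rho = 1 - 6*242 / (11*(11^2 - 1)) = 1 - 1452/1320 = -0.100000.
Step 4: Under H0, t = rho * sqrt((n-2)/(1-rho^2)) = -0.3015 ~ t(9).
Step 5: Two-sided p-value from the t-distribution with 9 df = 0.769875.
Step 6: alpha = 0.1. fail to reject H0.

rho = -0.1000, p = 0.769875, fail to reject H0 at alpha = 0.1.
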